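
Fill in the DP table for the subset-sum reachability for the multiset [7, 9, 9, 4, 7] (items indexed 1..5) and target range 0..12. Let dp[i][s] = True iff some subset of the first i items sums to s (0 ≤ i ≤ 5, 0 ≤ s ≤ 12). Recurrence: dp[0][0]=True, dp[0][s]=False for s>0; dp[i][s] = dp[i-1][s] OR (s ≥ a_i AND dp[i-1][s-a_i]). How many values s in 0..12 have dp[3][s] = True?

3

i\s   0   1   2   3   4   5   6   7   8   9  10  11  12
  0   T   F   F   F   F   F   F   F   F   F   F   F   F
  1   T   F   F   F   F   F   F   T   F   F   F   F   F
  2   T   F   F   F   F   F   F   T   F   T   F   F   F
  3   T   F   F   F   F   F   F   T   F   T   F   F   F
  4   T   F   F   F   T   F   F   T   F   T   F   T   F
  5   T   F   F   F   T   F   F   T   F   T   F   T   F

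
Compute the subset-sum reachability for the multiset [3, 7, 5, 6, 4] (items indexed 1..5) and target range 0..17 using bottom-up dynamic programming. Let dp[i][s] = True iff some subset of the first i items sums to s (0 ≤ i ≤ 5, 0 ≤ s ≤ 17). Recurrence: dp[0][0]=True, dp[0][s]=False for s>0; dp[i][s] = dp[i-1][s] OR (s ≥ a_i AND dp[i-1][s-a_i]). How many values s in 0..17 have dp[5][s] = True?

16

i\s   0   1   2   3   4   5   6   7   8   9  10  11  12  13  14  15  16  17
  0   T   F   F   F   F   F   F   F   F   F   F   F   F   F   F   F   F   F
  1   T   F   F   T   F   F   F   F   F   F   F   F   F   F   F   F   F   F
  2   T   F   F   T   F   F   F   T   F   F   T   F   F   F   F   F   F   F
  3   T   F   F   T   F   T   F   T   T   F   T   F   T   F   F   T   F   F
  4   T   F   F   T   F   T   T   T   T   T   T   T   T   T   T   T   T   F
  5   T   F   F   T   T   T   T   T   T   T   T   T   T   T   T   T   T   T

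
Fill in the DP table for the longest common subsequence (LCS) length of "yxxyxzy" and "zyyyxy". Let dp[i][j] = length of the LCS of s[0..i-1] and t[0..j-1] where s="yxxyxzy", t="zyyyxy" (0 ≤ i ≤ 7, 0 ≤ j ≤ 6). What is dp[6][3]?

2

   ''  z  y  y  y  x  y
''  0  0  0  0  0  0  0
 y  0  0  1  1  1  1  1
 x  0  0  1  1  1  2  2
 x  0  0  1  1  1  2  2
 y  0  0  1  2  2  2  3
 x  0  0  1  2  2  3  3
 z  0  1  1  2  2  3  3
 y  0  1  2  2  3  3  4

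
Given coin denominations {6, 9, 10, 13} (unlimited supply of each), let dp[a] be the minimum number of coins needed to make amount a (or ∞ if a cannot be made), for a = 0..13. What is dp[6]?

1

 a  0  1  2  3  4  5  6  7  8  9 10 11 12 13
dp  0  -  -  -  -  -  1  -  -  1  1  -  2  1
(- denotes ∞ / unreachable)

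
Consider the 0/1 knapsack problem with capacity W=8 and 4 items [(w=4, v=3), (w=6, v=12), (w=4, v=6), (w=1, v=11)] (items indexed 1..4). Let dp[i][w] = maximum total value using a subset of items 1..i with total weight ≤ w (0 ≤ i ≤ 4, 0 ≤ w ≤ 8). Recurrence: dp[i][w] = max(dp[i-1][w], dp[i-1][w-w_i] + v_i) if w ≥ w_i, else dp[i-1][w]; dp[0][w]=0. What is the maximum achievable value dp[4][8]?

23

i\w   0   1   2   3   4   5   6   7   8
  0   0   0   0   0   0   0   0   0   0
  1   0   0   0   0   3   3   3   3   3
  2   0   0   0   0   3   3  12  12  12
  3   0   0   0   0   6   6  12  12  12
  4   0  11  11  11  11  17  17  23  23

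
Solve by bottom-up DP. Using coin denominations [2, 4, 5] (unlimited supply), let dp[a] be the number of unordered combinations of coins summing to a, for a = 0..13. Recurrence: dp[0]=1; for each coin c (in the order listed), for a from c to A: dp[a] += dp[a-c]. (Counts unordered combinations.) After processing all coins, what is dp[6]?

after  coin     0     1     2     3     4     5     6     7     8     9    10    11    12    13
          2     1     0     1     0     1     0     1     0     1     0     1     0     1     0
          4     1     0     1     0     2     0     2     0     3     0     3     0     4     0
          5     1     0     1     0     2     1     2     1     3     2     4     2     5     3

2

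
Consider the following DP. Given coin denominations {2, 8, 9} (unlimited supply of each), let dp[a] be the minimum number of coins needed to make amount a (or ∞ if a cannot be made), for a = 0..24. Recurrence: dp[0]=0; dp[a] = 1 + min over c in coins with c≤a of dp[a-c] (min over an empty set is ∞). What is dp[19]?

3

 a  0  1  2  3  4  5  6  7  8  9 10 11 12 13 14 15 16 17 18 19 20 21 22 23 24
dp  0  -  1  -  2  -  3  -  1  1  2  2  3  3  4  4  2  2  2  3  3  4  4  5  3
(- denotes ∞ / unreachable)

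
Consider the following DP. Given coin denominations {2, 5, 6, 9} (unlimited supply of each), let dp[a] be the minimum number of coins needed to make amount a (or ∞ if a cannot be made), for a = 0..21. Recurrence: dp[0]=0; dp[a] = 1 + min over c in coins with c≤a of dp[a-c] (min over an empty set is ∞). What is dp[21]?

 a  0  1  2  3  4  5  6  7  8  9 10 11 12 13 14 15 16 17 18 19 20 21
dp  0  -  1  -  2  1  1  2  2  1  2  2  2  3  2  2  3  3  2  3  3  3
(- denotes ∞ / unreachable)

3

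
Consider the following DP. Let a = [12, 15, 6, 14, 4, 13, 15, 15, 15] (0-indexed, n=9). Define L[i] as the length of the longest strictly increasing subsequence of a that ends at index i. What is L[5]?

2

   i    0    1    2    3    4    5    6    7    8
a[i]   12   15    6   14    4   13   15   15   15
L[i]    1    2    1    2    1    2    3    3    3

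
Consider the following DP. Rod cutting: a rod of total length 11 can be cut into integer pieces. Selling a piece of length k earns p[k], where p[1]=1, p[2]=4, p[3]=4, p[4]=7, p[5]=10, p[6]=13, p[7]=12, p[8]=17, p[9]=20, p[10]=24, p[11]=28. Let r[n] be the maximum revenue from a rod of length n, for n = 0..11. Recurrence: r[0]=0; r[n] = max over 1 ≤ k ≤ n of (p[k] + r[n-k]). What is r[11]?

28

   n    0    1    2    3    4    5    6    7    8    9   10   11
r[n]    0    1    4    5    8   10   13   14   17   20   24   28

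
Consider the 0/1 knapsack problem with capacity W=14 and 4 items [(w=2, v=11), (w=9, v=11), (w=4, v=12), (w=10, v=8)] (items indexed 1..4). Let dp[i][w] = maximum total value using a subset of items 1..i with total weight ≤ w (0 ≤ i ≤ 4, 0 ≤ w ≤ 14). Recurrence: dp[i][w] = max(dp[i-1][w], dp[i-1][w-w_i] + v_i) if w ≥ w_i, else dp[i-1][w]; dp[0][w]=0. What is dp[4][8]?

i\w   0   1   2   3   4   5   6   7   8   9  10  11  12  13  14
  0   0   0   0   0   0   0   0   0   0   0   0   0   0   0   0
  1   0   0  11  11  11  11  11  11  11  11  11  11  11  11  11
  2   0   0  11  11  11  11  11  11  11  11  11  22  22  22  22
  3   0   0  11  11  12  12  23  23  23  23  23  23  23  23  23
  4   0   0  11  11  12  12  23  23  23  23  23  23  23  23  23

23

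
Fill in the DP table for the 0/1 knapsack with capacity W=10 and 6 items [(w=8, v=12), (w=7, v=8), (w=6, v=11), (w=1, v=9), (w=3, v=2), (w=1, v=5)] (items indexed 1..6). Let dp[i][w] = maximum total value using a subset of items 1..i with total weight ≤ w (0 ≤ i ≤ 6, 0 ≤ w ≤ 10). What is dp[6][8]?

25

i\w   0   1   2   3   4   5   6   7   8   9  10
  0   0   0   0   0   0   0   0   0   0   0   0
  1   0   0   0   0   0   0   0   0  12  12  12
  2   0   0   0   0   0   0   0   8  12  12  12
  3   0   0   0   0   0   0  11  11  12  12  12
  4   0   9   9   9   9   9  11  20  20  21  21
  5   0   9   9   9  11  11  11  20  20  21  22
  6   0   9  14  14  14  16  16  20  25  25  26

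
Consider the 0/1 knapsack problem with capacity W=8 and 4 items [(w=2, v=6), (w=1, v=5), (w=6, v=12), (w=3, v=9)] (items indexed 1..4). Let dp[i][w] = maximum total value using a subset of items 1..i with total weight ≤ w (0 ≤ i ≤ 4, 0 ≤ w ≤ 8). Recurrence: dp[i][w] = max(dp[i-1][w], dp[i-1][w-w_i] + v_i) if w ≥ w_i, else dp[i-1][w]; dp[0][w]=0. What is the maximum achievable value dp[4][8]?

20

i\w   0   1   2   3   4   5   6   7   8
  0   0   0   0   0   0   0   0   0   0
  1   0   0   6   6   6   6   6   6   6
  2   0   5   6  11  11  11  11  11  11
  3   0   5   6  11  11  11  12  17  18
  4   0   5   6  11  14  15  20  20  20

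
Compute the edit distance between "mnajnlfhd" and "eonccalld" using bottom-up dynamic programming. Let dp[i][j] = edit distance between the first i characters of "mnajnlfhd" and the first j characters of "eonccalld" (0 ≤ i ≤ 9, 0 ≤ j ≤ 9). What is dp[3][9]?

   ''  e  o  n  c  c  a  l  l  d
''  0  1  2  3  4  5  6  7  8  9
 m  1  1  2  3  4  5  6  7  8  9
 n  2  2  2  2  3  4  5  6  7  8
 a  3  3  3  3  3  4  4  5  6  7
 j  4  4  4  4  4  4  5  5  6  7
 n  5  5  5  4  5  5  5  6  6  7
 l  6  6  6  5  5  6  6  5  6  7
 f  7  7  7  6  6  6  7  6  6  7
 h  8  8  8  7  7  7  7  7  7  7
 d  9  9  9  8  8  8  8  8  8  7

7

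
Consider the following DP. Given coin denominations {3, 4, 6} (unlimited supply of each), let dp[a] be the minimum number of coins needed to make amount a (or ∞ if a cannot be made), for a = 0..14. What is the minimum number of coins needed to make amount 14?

3

 a  0  1  2  3  4  5  6  7  8  9 10 11 12 13 14
dp  0  -  -  1  1  -  1  2  2  2  2  3  2  3  3
(- denotes ∞ / unreachable)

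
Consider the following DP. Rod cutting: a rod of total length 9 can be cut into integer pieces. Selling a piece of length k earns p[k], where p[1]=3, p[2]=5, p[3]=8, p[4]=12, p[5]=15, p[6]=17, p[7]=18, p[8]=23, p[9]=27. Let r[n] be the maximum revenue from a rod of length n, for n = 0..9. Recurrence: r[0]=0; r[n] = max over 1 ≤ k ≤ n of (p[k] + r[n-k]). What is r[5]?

   n    0    1    2    3    4    5    6    7    8    9
r[n]    0    3    6    9   12   15   18   21   24   27

15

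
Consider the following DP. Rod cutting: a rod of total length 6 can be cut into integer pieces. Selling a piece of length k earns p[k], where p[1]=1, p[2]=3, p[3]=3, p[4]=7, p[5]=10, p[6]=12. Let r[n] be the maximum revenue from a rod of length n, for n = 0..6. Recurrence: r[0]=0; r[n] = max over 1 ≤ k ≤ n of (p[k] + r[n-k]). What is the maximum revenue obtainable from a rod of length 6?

12

   n    0    1    2    3    4    5    6
r[n]    0    1    3    4    7   10   12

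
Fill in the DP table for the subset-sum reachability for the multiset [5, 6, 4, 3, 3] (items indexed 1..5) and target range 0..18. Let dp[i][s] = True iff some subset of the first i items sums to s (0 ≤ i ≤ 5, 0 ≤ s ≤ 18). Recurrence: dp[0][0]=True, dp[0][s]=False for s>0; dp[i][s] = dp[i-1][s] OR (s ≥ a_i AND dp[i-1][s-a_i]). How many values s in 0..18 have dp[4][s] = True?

i\s   0   1   2   3   4   5   6   7   8   9  10  11  12  13  14  15  16  17  18
  0   T   F   F   F   F   F   F   F   F   F   F   F   F   F   F   F   F   F   F
  1   T   F   F   F   F   T   F   F   F   F   F   F   F   F   F   F   F   F   F
  2   T   F   F   F   F   T   T   F   F   F   F   T   F   F   F   F   F   F   F
  3   T   F   F   F   T   T   T   F   F   T   T   T   F   F   F   T   F   F   F
  4   T   F   F   T   T   T   T   T   T   T   T   T   T   T   T   T   F   F   T
  5   T   F   F   T   T   T   T   T   T   T   T   T   T   T   T   T   T   T   T

15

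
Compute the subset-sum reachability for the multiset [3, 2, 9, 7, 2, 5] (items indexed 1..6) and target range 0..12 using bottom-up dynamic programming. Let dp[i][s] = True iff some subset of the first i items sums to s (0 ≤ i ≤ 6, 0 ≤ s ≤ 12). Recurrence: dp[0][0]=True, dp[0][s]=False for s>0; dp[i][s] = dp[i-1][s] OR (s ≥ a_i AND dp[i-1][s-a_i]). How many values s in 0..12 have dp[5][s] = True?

10

i\s   0   1   2   3   4   5   6   7   8   9  10  11  12
  0   T   F   F   F   F   F   F   F   F   F   F   F   F
  1   T   F   F   T   F   F   F   F   F   F   F   F   F
  2   T   F   T   T   F   T   F   F   F   F   F   F   F
  3   T   F   T   T   F   T   F   F   F   T   F   T   T
  4   T   F   T   T   F   T   F   T   F   T   T   T   T
  5   T   F   T   T   T   T   F   T   F   T   T   T   T
  6   T   F   T   T   T   T   F   T   T   T   T   T   T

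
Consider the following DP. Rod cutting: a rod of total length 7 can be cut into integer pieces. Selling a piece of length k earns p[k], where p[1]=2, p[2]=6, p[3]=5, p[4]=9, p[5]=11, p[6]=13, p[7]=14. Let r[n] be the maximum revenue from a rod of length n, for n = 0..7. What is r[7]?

   n    0    1    2    3    4    5    6    7
r[n]    0    2    6    8   12   14   18   20

20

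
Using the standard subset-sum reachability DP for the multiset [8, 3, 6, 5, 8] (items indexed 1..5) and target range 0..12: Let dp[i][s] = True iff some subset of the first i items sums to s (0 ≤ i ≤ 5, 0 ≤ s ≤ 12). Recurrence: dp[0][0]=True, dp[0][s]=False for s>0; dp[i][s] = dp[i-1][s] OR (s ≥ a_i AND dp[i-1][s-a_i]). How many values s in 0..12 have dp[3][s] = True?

6

i\s   0   1   2   3   4   5   6   7   8   9  10  11  12
  0   T   F   F   F   F   F   F   F   F   F   F   F   F
  1   T   F   F   F   F   F   F   F   T   F   F   F   F
  2   T   F   F   T   F   F   F   F   T   F   F   T   F
  3   T   F   F   T   F   F   T   F   T   T   F   T   F
  4   T   F   F   T   F   T   T   F   T   T   F   T   F
  5   T   F   F   T   F   T   T   F   T   T   F   T   F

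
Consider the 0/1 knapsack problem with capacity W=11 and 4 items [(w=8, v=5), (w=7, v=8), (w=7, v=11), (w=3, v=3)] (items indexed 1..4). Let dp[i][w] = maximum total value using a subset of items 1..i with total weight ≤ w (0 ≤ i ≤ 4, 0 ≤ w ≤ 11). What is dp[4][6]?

3

i\w   0   1   2   3   4   5   6   7   8   9  10  11
  0   0   0   0   0   0   0   0   0   0   0   0   0
  1   0   0   0   0   0   0   0   0   5   5   5   5
  2   0   0   0   0   0   0   0   8   8   8   8   8
  3   0   0   0   0   0   0   0  11  11  11  11  11
  4   0   0   0   3   3   3   3  11  11  11  14  14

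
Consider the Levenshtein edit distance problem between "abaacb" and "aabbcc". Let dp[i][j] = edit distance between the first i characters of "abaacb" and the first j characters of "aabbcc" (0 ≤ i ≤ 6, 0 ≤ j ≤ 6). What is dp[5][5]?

   ''  a  a  b  b  c  c
''  0  1  2  3  4  5  6
 a  1  0  1  2  3  4  5
 b  2  1  1  1  2  3  4
 a  3  2  1  2  2  3  4
 a  4  3  2  2  3  3  4
 c  5  4  3  3  3  3  3
 b  6  5  4  3  3  4  4

3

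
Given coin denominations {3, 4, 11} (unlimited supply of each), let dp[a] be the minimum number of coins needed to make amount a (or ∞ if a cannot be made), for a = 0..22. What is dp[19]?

 a  0  1  2  3  4  5  6  7  8  9 10 11 12 13 14 15 16 17 18 19 20 21 22
dp  0  -  -  1  1  -  2  2  2  3  3  1  3  4  2  2  4  3  3  3  4  4  2
(- denotes ∞ / unreachable)

3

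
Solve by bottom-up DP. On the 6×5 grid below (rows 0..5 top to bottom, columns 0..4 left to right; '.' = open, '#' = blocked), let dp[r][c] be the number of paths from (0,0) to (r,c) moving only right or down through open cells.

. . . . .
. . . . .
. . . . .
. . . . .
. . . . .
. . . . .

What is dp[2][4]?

15

r\c   0   1   2   3   4
  0   1   1   1   1   1
  1   1   2   3   4   5
  2   1   3   6  10  15
  3   1   4  10  20  35
  4   1   5  15  35  70
  5   1   6  21  56 126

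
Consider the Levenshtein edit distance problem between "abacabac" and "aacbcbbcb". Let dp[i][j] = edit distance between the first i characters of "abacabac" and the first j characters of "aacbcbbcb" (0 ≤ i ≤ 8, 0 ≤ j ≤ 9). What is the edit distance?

5

   ''  a  a  c  b  c  b  b  c  b
''  0  1  2  3  4  5  6  7  8  9
 a  1  0  1  2  3  4  5  6  7  8
 b  2  1  1  2  2  3  4  5  6  7
 a  3  2  1  2  3  3  4  5  6  7
 c  4  3  2  1  2  3  4  5  5  6
 a  5  4  3  2  2  3  4  5  6  6
 b  6  5  4  3  2  3  3  4  5  6
 a  7  6  5  4  3  3  4  4  5  6
 c  8  7  6  5  4  3  4  5  4  5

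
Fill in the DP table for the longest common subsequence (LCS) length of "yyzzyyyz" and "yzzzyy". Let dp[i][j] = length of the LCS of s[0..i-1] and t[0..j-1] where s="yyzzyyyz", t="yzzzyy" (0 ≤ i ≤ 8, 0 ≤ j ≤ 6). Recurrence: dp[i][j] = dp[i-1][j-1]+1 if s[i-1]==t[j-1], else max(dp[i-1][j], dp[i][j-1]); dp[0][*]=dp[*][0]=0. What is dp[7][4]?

3

   ''  y  z  z  z  y  y
''  0  0  0  0  0  0  0
 y  0  1  1  1  1  1  1
 y  0  1  1  1  1  2  2
 z  0  1  2  2  2  2  2
 z  0  1  2  3  3  3  3
 y  0  1  2  3  3  4  4
 y  0  1  2  3  3  4  5
 y  0  1  2  3  3  4  5
 z  0  1  2  3  4  4  5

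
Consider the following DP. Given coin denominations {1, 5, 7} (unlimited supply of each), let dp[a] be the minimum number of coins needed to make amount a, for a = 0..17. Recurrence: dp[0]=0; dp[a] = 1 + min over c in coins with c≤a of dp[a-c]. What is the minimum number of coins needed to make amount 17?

3

 a  0  1  2  3  4  5  6  7  8  9 10 11 12 13 14 15 16 17
dp  0  1  2  3  4  1  2  1  2  3  2  3  2  3  2  3  4  3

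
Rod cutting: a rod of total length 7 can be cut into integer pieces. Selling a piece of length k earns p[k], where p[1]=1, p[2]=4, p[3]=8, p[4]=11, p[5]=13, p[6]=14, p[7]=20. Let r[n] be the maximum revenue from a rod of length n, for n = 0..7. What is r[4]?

11

   n    0    1    2    3    4    5    6    7
r[n]    0    1    4    8   11   13   16   20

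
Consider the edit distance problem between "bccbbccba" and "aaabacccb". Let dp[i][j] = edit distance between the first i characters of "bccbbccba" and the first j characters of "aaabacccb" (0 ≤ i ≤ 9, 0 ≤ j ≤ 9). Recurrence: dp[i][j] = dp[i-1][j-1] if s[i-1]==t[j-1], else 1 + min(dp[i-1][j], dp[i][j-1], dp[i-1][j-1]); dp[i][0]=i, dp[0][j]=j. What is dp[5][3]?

   ''  a  a  a  b  a  c  c  c  b
''  0  1  2  3  4  5  6  7  8  9
 b  1  1  2  3  3  4  5  6  7  8
 c  2  2  2  3  4  4  4  5  6  7
 c  3  3  3  3  4  5  4  4  5  6
 b  4  4  4  4  3  4  5  5  5  5
 b  5  5  5  5  4  4  5  6  6  5
 c  6  6  6  6  5  5  4  5  6  6
 c  7  7  7  7  6  6  5  4  5  6
 b  8  8  8  8  7  7  6  5  5  5
 a  9  8  8  8  8  7  7  6  6  6

5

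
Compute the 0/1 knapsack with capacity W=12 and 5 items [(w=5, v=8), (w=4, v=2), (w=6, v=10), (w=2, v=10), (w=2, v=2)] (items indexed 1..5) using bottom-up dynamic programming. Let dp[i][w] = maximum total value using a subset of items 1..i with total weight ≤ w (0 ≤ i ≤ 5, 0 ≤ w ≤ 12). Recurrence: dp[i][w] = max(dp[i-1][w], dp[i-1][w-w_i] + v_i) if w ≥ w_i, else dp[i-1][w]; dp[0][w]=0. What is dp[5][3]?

i\w   0   1   2   3   4   5   6   7   8   9  10  11  12
  0   0   0   0   0   0   0   0   0   0   0   0   0   0
  1   0   0   0   0   0   8   8   8   8   8   8   8   8
  2   0   0   0   0   2   8   8   8   8  10  10  10  10
  3   0   0   0   0   2   8  10  10  10  10  12  18  18
  4   0   0  10  10  10  10  12  18  20  20  20  20  22
  5   0   0  10  10  12  12  12  18  20  20  22  22  22

10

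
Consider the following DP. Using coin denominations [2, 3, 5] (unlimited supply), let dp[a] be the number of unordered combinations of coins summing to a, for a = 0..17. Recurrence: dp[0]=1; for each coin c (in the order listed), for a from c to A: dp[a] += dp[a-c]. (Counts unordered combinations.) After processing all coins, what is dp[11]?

4

after  coin     0     1     2     3     4     5     6     7     8     9    10    11    12    13    14    15    16    17
          2     1     0     1     0     1     0     1     0     1     0     1     0     1     0     1     0     1     0
          3     1     0     1     1     1     1     2     1     2     2     2     2     3     2     3     3     3     3
          5     1     0     1     1     1     2     2     2     3     3     4     4     5     5     6     7     7     8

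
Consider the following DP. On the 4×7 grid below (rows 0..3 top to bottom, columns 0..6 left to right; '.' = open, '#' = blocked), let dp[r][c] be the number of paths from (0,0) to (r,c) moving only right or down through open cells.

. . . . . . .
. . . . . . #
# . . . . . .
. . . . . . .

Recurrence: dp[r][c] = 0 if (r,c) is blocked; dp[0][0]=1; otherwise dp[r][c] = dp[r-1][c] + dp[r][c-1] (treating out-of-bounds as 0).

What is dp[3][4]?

r\c   0   1   2   3   4   5   6
  0   1   1   1   1   1   1   1
  1   1   2   3   4   5   6   0
  2   0   2   5   9  14  20  20
  3   0   2   7  16  30  50  70

30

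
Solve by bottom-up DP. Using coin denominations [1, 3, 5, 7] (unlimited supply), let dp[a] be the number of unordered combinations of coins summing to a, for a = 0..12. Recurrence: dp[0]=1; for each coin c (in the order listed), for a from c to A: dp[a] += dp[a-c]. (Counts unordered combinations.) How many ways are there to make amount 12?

12

after  coin     0     1     2     3     4     5     6     7     8     9    10    11    12
          1     1     1     1     1     1     1     1     1     1     1     1     1     1
          3     1     1     1     2     2     2     3     3     3     4     4     4     5
          5     1     1     1     2     2     3     4     4     5     6     7     8     9
          7     1     1     1     2     2     3     4     5     6     7     9    10    12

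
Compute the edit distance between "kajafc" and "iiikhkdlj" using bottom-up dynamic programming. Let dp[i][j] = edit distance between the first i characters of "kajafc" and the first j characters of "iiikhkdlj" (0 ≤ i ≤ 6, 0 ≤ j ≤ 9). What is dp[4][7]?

   ''  i  i  i  k  h  k  d  l  j
''  0  1  2  3  4  5  6  7  8  9
 k  1  1  2  3  3  4  5  6  7  8
 a  2  2  2  3  4  4  5  6  7  8
 j  3  3  3  3  4  5  5  6  7  7
 a  4  4  4  4  4  5  6  6  7  8
 f  5  5  5  5  5  5  6  7  7  8
 c  6  6  6  6  6  6  6  7  8  8

6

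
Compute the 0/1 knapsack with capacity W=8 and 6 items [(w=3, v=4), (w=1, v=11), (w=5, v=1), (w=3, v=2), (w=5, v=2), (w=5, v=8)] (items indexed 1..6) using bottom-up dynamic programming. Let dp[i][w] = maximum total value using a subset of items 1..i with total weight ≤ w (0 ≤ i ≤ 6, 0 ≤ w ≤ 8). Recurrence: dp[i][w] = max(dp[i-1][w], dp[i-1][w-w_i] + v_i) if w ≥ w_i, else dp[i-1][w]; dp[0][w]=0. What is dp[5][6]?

15

i\w   0   1   2   3   4   5   6   7   8
  0   0   0   0   0   0   0   0   0   0
  1   0   0   0   4   4   4   4   4   4
  2   0  11  11  11  15  15  15  15  15
  3   0  11  11  11  15  15  15  15  15
  4   0  11  11  11  15  15  15  17  17
  5   0  11  11  11  15  15  15  17  17
  6   0  11  11  11  15  15  19  19  19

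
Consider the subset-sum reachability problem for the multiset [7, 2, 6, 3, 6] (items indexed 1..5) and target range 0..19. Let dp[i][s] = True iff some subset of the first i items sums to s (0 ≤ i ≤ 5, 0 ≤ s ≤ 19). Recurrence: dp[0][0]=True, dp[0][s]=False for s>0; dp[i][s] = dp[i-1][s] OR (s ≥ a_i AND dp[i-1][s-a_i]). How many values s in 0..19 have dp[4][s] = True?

15

i\s   0   1   2   3   4   5   6   7   8   9  10  11  12  13  14  15  16  17  18  19
  0   T   F   F   F   F   F   F   F   F   F   F   F   F   F   F   F   F   F   F   F
  1   T   F   F   F   F   F   F   T   F   F   F   F   F   F   F   F   F   F   F   F
  2   T   F   T   F   F   F   F   T   F   T   F   F   F   F   F   F   F   F   F   F
  3   T   F   T   F   F   F   T   T   T   T   F   F   F   T   F   T   F   F   F   F
  4   T   F   T   T   F   T   T   T   T   T   T   T   T   T   F   T   T   F   T   F
  5   T   F   T   T   F   T   T   T   T   T   T   T   T   T   T   T   T   T   T   T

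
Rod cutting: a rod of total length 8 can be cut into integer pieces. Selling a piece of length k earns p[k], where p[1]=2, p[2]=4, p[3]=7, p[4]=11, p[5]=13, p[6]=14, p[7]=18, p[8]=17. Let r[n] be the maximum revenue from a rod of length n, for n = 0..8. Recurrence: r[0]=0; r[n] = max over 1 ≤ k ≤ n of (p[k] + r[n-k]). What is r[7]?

   n    0    1    2    3    4    5    6    7    8
r[n]    0    2    4    7   11   13   15   18   22

18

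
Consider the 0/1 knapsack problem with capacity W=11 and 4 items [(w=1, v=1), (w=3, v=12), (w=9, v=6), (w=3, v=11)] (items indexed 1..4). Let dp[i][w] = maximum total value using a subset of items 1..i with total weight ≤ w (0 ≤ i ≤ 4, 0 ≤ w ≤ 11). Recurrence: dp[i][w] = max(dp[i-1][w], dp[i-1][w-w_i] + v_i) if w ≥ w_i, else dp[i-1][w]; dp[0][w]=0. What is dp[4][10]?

i\w   0   1   2   3   4   5   6   7   8   9  10  11
  0   0   0   0   0   0   0   0   0   0   0   0   0
  1   0   1   1   1   1   1   1   1   1   1   1   1
  2   0   1   1  12  13  13  13  13  13  13  13  13
  3   0   1   1  12  13  13  13  13  13  13  13  13
  4   0   1   1  12  13  13  23  24  24  24  24  24

24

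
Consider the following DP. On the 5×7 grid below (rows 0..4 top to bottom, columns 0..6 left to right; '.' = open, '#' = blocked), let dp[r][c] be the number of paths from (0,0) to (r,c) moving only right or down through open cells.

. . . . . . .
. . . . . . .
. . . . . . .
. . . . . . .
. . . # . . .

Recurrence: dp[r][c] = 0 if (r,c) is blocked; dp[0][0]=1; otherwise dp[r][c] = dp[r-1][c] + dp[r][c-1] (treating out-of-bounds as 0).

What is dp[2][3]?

r\c   0   1   2   3   4   5   6
  0   1   1   1   1   1   1   1
  1   1   2   3   4   5   6   7
  2   1   3   6  10  15  21  28
  3   1   4  10  20  35  56  84
  4   1   5  15   0  35  91 175

10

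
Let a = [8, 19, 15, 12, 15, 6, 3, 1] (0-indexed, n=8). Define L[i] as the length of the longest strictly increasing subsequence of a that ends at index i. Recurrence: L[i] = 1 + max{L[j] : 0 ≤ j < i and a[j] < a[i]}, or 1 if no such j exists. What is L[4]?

   i    0    1    2    3    4    5    6    7
a[i]    8   19   15   12   15    6    3    1
L[i]    1    2    2    2    3    1    1    1

3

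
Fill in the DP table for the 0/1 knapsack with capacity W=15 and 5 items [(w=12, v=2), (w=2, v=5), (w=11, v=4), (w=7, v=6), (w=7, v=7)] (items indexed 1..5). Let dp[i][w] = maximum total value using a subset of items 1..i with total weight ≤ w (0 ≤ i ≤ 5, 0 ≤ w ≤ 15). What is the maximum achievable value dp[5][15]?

13

i\w   0   1   2   3   4   5   6   7   8   9  10  11  12  13  14  15
  0   0   0   0   0   0   0   0   0   0   0   0   0   0   0   0   0
  1   0   0   0   0   0   0   0   0   0   0   0   0   2   2   2   2
  2   0   0   5   5   5   5   5   5   5   5   5   5   5   5   7   7
  3   0   0   5   5   5   5   5   5   5   5   5   5   5   9   9   9
  4   0   0   5   5   5   5   5   6   6  11  11  11  11  11  11  11
  5   0   0   5   5   5   5   5   7   7  12  12  12  12  12  13  13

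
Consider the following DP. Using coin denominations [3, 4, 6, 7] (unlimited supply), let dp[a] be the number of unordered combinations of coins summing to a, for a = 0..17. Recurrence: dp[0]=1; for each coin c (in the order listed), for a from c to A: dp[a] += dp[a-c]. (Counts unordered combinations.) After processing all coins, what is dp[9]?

after  coin     0     1     2     3     4     5     6     7     8     9    10    11    12    13    14    15    16    17
          3     1     0     0     1     0     0     1     0     0     1     0     0     1     0     0     1     0     0
          4     1     0     0     1     1     0     1     1     1     1     1     1     2     1     1     2     2     1
          6     1     0     0     1     1     0     2     1     1     2     2     1     4     2     2     4     4     2
          7     1     0     0     1     1     0     2     2     1     2     3     2     4     4     4     5     6     5

2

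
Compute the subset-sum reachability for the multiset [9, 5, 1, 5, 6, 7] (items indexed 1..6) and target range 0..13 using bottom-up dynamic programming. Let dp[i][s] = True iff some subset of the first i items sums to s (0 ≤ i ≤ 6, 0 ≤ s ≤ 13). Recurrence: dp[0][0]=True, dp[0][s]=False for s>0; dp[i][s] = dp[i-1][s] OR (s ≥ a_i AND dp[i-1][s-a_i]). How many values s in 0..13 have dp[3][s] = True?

6

i\s   0   1   2   3   4   5   6   7   8   9  10  11  12  13
  0   T   F   F   F   F   F   F   F   F   F   F   F   F   F
  1   T   F   F   F   F   F   F   F   F   T   F   F   F   F
  2   T   F   F   F   F   T   F   F   F   T   F   F   F   F
  3   T   T   F   F   F   T   T   F   F   T   T   F   F   F
  4   T   T   F   F   F   T   T   F   F   T   T   T   F   F
  5   T   T   F   F   F   T   T   T   F   T   T   T   T   F
  6   T   T   F   F   F   T   T   T   T   T   T   T   T   T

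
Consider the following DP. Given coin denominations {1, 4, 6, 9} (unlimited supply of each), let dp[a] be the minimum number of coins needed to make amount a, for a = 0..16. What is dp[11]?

3

 a  0  1  2  3  4  5  6  7  8  9 10 11 12 13 14 15 16
dp  0  1  2  3  1  2  1  2  2  1  2  3  2  2  3  2  3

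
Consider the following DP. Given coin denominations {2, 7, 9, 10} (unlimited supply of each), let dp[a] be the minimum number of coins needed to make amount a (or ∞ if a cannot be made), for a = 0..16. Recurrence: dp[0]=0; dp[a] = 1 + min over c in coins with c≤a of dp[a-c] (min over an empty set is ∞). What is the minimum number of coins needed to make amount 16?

2

 a  0  1  2  3  4  5  6  7  8  9 10 11 12 13 14 15 16
dp  0  -  1  -  2  -  3  1  4  1  1  2  2  3  2  4  2
(- denotes ∞ / unreachable)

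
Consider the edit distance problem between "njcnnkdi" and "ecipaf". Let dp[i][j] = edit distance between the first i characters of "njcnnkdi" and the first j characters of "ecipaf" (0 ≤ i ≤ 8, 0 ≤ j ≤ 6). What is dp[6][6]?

   ''  e  c  i  p  a  f
''  0  1  2  3  4  5  6
 n  1  1  2  3  4  5  6
 j  2  2  2  3  4  5  6
 c  3  3  2  3  4  5  6
 n  4  4  3  3  4  5  6
 n  5  5  4  4  4  5  6
 k  6  6  5  5  5  5  6
 d  7  7  6  6  6  6  6
 i  8  8  7  6  7  7  7

6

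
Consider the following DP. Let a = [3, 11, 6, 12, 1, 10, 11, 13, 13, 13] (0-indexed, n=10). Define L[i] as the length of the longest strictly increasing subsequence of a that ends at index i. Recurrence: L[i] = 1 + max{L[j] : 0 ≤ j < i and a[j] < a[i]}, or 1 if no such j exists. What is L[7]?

   i    0    1    2    3    4    5    6    7    8    9
a[i]    3   11    6   12    1   10   11   13   13   13
L[i]    1    2    2    3    1    3    4    5    5    5

5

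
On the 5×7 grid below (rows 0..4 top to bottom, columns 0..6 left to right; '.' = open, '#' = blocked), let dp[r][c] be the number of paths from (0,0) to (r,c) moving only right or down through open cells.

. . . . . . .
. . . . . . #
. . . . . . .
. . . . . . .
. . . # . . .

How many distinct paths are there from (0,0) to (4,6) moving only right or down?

168

r\c   0   1   2   3   4   5   6
  0   1   1   1   1   1   1   1
  1   1   2   3   4   5   6   0
  2   1   3   6  10  15  21  21
  3   1   4  10  20  35  56  77
  4   1   5  15   0  35  91 168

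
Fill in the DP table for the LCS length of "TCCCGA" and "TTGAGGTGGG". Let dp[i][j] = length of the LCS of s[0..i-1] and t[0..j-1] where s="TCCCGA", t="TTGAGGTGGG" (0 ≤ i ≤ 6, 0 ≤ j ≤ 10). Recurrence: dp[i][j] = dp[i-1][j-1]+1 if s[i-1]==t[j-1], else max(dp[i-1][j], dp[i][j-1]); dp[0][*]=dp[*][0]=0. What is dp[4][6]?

   ''  T  T  G  A  G  G  T  G  G  G
''  0  0  0  0  0  0  0  0  0  0  0
 T  0  1  1  1  1  1  1  1  1  1  1
 C  0  1  1  1  1  1  1  1  1  1  1
 C  0  1  1  1  1  1  1  1  1  1  1
 C  0  1  1  1  1  1  1  1  1  1  1
 G  0  1  1  2  2  2  2  2  2  2  2
 A  0  1  1  2  3  3  3  3  3  3  3

1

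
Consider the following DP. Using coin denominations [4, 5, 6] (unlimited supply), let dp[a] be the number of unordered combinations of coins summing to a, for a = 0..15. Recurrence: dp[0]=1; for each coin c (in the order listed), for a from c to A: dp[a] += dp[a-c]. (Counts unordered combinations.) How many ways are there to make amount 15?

2

after  coin     0     1     2     3     4     5     6     7     8     9    10    11    12    13    14    15
          4     1     0     0     0     1     0     0     0     1     0     0     0     1     0     0     0
          5     1     0     0     0     1     1     0     0     1     1     1     0     1     1     1     1
          6     1     0     0     0     1     1     1     0     1     1     2     1     2     1     2     2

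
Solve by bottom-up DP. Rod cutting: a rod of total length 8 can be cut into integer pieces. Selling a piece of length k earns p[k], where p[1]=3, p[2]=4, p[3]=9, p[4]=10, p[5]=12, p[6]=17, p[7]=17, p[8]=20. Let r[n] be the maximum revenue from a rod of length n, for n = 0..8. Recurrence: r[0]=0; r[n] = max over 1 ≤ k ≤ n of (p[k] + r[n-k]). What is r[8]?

   n    0    1    2    3    4    5    6    7    8
r[n]    0    3    6    9   12   15   18   21   24

24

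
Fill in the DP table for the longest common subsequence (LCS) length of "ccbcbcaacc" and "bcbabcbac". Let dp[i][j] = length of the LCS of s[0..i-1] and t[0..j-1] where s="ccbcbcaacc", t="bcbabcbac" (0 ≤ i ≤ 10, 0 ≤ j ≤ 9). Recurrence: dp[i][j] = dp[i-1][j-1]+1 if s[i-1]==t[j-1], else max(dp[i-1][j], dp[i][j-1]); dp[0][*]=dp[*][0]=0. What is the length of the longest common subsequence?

6

   ''  b  c  b  a  b  c  b  a  c
''  0  0  0  0  0  0  0  0  0  0
 c  0  0  1  1  1  1  1  1  1  1
 c  0  0  1  1  1  1  2  2  2  2
 b  0  1  1  2  2  2  2  3  3  3
 c  0  1  2  2  2  2  3  3  3  4
 b  0  1  2  3  3  3  3  4  4  4
 c  0  1  2  3  3  3  4  4  4  5
 a  0  1  2  3  4  4  4  4  5  5
 a  0  1  2  3  4  4  4  4  5  5
 c  0  1  2  3  4  4  5  5  5  6
 c  0  1  2  3  4  4  5  5  5  6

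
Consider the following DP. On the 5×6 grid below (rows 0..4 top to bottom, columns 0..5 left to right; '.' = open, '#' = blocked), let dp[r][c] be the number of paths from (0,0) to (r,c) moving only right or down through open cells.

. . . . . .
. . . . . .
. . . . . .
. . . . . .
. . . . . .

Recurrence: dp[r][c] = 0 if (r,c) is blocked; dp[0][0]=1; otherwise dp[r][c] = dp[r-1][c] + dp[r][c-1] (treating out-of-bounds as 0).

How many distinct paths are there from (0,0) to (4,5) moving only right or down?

r\c   0   1   2   3   4   5
  0   1   1   1   1   1   1
  1   1   2   3   4   5   6
  2   1   3   6  10  15  21
  3   1   4  10  20  35  56
  4   1   5  15  35  70 126

126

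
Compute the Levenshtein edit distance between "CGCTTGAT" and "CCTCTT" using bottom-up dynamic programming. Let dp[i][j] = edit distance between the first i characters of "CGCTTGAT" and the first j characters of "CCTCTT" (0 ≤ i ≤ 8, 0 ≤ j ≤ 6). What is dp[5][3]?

2

   ''  C  C  T  C  T  T
''  0  1  2  3  4  5  6
 C  1  0  1  2  3  4  5
 G  2  1  1  2  3  4  5
 C  3  2  1  2  2  3  4
 T  4  3  2  1  2  2  3
 T  5  4  3  2  2  2  2
 G  6  5  4  3  3  3  3
 A  7  6  5  4  4  4  4
 T  8  7  6  5  5  4  4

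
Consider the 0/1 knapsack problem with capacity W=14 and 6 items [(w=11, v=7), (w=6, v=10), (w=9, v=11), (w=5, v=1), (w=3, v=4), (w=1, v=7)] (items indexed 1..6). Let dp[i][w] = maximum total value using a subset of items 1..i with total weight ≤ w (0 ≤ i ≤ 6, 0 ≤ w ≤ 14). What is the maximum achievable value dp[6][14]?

i\w   0   1   2   3   4   5   6   7   8   9  10  11  12  13  14
  0   0   0   0   0   0   0   0   0   0   0   0   0   0   0   0
  1   0   0   0   0   0   0   0   0   0   0   0   7   7   7   7
  2   0   0   0   0   0   0  10  10  10  10  10  10  10  10  10
  3   0   0   0   0   0   0  10  10  10  11  11  11  11  11  11
  4   0   0   0   0   0   1  10  10  10  11  11  11  11  11  12
  5   0   0   0   4   4   4  10  10  10  14  14  14  15  15  15
  6   0   7   7   7  11  11  11  17  17  17  21  21  21  22  22

22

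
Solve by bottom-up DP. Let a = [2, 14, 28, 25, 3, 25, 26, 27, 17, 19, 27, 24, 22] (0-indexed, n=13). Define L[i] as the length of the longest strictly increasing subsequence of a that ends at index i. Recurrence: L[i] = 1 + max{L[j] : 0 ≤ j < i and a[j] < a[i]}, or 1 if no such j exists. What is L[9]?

   i    0    1    2    3    4    5    6    7    8    9   10   11   12
a[i]    2   14   28   25    3   25   26   27   17   19   27   24   22
L[i]    1    2    3    3    2    3    4    5    3    4    5    5    5

4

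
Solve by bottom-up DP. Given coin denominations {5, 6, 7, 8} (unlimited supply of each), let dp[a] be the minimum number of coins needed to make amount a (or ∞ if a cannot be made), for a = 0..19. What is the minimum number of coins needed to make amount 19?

3

 a  0  1  2  3  4  5  6  7  8  9 10 11 12 13 14 15 16 17 18 19
dp  0  -  -  -  -  1  1  1  1  -  2  2  2  2  2  2  2  3  3  3
(- denotes ∞ / unreachable)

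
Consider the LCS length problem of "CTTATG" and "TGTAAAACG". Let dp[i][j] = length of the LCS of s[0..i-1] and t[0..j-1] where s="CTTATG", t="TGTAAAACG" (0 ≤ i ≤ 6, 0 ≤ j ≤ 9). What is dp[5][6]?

   ''  T  G  T  A  A  A  A  C  G
''  0  0  0  0  0  0  0  0  0  0
 C  0  0  0  0  0  0  0  0  1  1
 T  0  1  1  1  1  1  1  1  1  1
 T  0  1  1  2  2  2  2  2  2  2
 A  0  1  1  2  3  3  3  3  3  3
 T  0  1  1  2  3  3  3  3  3  3
 G  0  1  2  2  3  3  3  3  3  4

3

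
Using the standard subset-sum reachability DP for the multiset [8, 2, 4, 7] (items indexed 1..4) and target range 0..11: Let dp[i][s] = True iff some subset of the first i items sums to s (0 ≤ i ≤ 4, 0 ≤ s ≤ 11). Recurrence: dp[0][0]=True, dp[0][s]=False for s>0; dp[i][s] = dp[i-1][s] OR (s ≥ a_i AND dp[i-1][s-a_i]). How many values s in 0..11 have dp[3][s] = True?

i\s   0   1   2   3   4   5   6   7   8   9  10  11
  0   T   F   F   F   F   F   F   F   F   F   F   F
  1   T   F   F   F   F   F   F   F   T   F   F   F
  2   T   F   T   F   F   F   F   F   T   F   T   F
  3   T   F   T   F   T   F   T   F   T   F   T   F
  4   T   F   T   F   T   F   T   T   T   T   T   T

6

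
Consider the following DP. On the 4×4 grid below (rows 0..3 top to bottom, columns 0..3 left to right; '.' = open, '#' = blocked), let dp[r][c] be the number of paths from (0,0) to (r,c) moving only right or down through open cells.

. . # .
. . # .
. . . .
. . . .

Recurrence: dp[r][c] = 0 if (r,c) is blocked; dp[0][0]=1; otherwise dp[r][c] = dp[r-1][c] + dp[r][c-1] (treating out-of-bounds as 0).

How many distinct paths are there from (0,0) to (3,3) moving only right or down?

10

r\c   0   1   2   3
  0   1   1   0   0
  1   1   2   0   0
  2   1   3   3   3
  3   1   4   7  10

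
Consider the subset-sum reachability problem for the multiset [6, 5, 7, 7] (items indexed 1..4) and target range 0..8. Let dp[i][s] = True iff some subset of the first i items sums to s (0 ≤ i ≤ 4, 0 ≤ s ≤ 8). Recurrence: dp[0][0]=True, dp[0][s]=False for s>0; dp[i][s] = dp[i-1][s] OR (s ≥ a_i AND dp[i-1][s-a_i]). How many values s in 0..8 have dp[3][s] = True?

4

i\s   0   1   2   3   4   5   6   7   8
  0   T   F   F   F   F   F   F   F   F
  1   T   F   F   F   F   F   T   F   F
  2   T   F   F   F   F   T   T   F   F
  3   T   F   F   F   F   T   T   T   F
  4   T   F   F   F   F   T   T   T   F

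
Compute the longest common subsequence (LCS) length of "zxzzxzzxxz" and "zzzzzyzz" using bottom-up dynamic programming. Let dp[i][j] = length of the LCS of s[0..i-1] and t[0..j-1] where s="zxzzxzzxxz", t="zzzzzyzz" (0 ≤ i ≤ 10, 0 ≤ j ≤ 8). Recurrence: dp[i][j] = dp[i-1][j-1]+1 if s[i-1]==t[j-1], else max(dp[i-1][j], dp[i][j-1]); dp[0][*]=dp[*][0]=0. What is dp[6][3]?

3

   ''  z  z  z  z  z  y  z  z
''  0  0  0  0  0  0  0  0  0
 z  0  1  1  1  1  1  1  1  1
 x  0  1  1  1  1  1  1  1  1
 z  0  1  2  2  2  2  2  2  2
 z  0  1  2  3  3  3  3  3  3
 x  0  1  2  3  3  3  3  3  3
 z  0  1  2  3  4  4  4  4  4
 z  0  1  2  3  4  5  5  5  5
 x  0  1  2  3  4  5  5  5  5
 x  0  1  2  3  4  5  5  5  5
 z  0  1  2  3  4  5  5  6  6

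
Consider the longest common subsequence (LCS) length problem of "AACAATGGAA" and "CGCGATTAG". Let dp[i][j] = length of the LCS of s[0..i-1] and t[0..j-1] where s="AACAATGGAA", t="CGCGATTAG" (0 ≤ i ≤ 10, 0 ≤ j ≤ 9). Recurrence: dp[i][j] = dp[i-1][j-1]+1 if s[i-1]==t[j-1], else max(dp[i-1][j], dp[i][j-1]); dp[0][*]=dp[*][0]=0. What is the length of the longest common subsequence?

5

   ''  C  G  C  G  A  T  T  A  G
''  0  0  0  0  0  0  0  0  0  0
 A  0  0  0  0  0  1  1  1  1  1
 A  0  0  0  0  0  1  1  1  2  2
 C  0  1  1  1  1  1  1  1  2  2
 A  0  1  1  1  1  2  2  2  2  2
 A  0  1  1  1  1  2  2  2  3  3
 T  0  1  1  1  1  2  3  3  3  3
 G  0  1  2  2  2  2  3  3  3  4
 G  0  1  2  2  3  3  3  3  3  4
 A  0  1  2  2  3  4  4  4  4  4
 A  0  1  2  2  3  4  4  4  5  5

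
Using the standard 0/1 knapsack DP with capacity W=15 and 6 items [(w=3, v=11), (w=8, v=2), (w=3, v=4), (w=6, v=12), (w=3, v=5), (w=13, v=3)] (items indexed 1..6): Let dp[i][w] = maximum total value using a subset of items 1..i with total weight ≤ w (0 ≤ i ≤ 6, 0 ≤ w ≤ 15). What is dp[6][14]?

28

i\w   0   1   2   3   4   5   6   7   8   9  10  11  12  13  14  15
  0   0   0   0   0   0   0   0   0   0   0   0   0   0   0   0   0
  1   0   0   0  11  11  11  11  11  11  11  11  11  11  11  11  11
  2   0   0   0  11  11  11  11  11  11  11  11  13  13  13  13  13
  3   0   0   0  11  11  11  15  15  15  15  15  15  15  15  17  17
  4   0   0   0  11  11  11  15  15  15  23  23  23  27  27  27  27
  5   0   0   0  11  11  11  16  16  16  23  23  23  28  28  28  32
  6   0   0   0  11  11  11  16  16  16  23  23  23  28  28  28  32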